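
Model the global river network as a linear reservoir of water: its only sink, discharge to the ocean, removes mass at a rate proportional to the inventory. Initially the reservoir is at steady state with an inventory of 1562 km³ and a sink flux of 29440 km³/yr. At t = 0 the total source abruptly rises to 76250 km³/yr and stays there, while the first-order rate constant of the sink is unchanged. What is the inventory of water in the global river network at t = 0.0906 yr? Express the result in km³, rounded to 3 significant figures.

3600 km³

The sink rate constant is k = F₀/M₀ = 29440/1562 = 18.85 yr⁻¹.
Solving dM/dt = F₁ − kM with M(0) = M₀ gives M(t) = F₁/k + (M₀ − F₁/k)·e^(−kt).
F₁/k = 76250/18.85 = 4045.6 km³; kt = 18.85 × 0.0906 = 1.708, e^(−kt) = 0.1813.
M(0.0906) = 4045.6 + (1562 − 4045.6) × 0.1813 = 4045.6 − 450.3 = 3595.3 km³.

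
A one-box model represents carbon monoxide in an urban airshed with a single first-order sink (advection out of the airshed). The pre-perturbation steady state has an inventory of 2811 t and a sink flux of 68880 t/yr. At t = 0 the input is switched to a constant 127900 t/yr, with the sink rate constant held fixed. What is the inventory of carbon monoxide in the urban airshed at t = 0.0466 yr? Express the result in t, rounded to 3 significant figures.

4450 t

The sink rate constant is k = F₀/M₀ = 68880/2811 = 24.50 yr⁻¹.
Solving dM/dt = F₁ − kM with M(0) = M₀ gives M(t) = F₁/k + (M₀ − F₁/k)·e^(−kt).
F₁/k = 127900/24.50 = 5219.6 t; kt = 24.50 × 0.0466 = 1.142, e^(−kt) = 0.3192.
M(0.0466) = 5219.6 + (2811 − 5219.6) × 0.3192 = 5219.6 − 768.9 = 4450.7 t.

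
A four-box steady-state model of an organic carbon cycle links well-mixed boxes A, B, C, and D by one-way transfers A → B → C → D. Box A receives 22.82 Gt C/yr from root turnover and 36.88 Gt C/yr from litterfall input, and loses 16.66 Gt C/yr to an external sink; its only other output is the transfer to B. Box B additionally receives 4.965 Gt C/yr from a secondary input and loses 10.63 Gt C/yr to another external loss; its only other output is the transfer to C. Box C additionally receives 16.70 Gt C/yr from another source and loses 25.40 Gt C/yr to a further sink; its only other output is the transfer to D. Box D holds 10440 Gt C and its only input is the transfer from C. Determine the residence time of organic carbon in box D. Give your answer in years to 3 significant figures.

364 yr

Box A: F(A→B) = (22.82 + 36.88) − 16.66 = 43.040 Gt C/yr.
Box B: F(B→C) = (43.040 + 4.965) − 10.63 = 37.375 Gt C/yr.
Box C: F(C→D) = (37.375 + 16.70) − 25.40 = 28.675 Gt C/yr.
Box D throughput = its input = 28.675 Gt C/yr; τ = 10440 / 28.675 = 364.1 yr.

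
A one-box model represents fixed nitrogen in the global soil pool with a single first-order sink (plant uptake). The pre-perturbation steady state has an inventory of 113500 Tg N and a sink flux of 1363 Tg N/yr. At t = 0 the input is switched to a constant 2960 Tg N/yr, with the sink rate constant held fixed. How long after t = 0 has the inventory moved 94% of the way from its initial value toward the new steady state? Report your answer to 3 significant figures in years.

τ = M₀/F₀ = 113500/1363 = 83.27 yr.
The remaining gap fraction is e^(−t/τ); 94% covered ⇒ e^(−t/τ) = 0.0600.
t = −τ ln(0.0600) = 83.27 × 2.813 = 234.3 yr.

234 yr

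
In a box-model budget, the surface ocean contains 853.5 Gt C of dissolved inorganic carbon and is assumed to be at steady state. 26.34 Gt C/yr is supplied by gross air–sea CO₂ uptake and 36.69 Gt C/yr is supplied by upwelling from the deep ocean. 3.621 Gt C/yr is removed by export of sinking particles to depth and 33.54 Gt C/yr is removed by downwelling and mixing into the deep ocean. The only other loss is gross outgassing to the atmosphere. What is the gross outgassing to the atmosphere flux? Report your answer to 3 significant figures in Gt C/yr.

25.9 Gt C/yr

At steady state ΣF_in = ΣF_out.
ΣF_in = 26.34 + 36.69 = 63.030 Gt C/yr.
Gross outgassing to the atmosphere flux = ΣF_in − (3.621 + 33.54) = 63.030 − 37.16 = 25.87 Gt C/yr.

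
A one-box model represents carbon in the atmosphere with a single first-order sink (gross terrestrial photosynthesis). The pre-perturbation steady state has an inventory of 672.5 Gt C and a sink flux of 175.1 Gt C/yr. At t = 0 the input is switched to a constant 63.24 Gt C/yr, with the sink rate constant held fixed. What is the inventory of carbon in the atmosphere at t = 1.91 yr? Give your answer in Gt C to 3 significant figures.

504 Gt C

The sink rate constant is k = F₀/M₀ = 175.1/672.5 = 0.2604 yr⁻¹.
Solving dM/dt = F₁ − kM with M(0) = M₀ gives M(t) = F₁/k + (M₀ − F₁/k)·e^(−kt).
F₁/k = 63.24/0.2604 = 242.88 Gt C; kt = 0.2604 × 1.91 = 0.4973, e^(−kt) = 0.6082.
M(1.91) = 242.88 + (672.5 − 242.88) × 0.6082 = 242.88 + 261.3 = 504.16 Gt C.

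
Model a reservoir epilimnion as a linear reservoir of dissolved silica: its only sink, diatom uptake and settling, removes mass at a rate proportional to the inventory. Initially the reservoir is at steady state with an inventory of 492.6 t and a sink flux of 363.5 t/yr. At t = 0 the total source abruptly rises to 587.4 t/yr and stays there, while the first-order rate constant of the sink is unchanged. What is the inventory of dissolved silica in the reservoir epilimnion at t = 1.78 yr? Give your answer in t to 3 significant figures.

Residence time τ = M₀/F₀ = 1.355 yr. The eventual steady state is M_∞ = M₀·(F₁/F₀) = 492.6 × 587.4/363.5 = 796.02 t.
The anomaly ΔM(t) = M(t) − M_∞ decays as ΔM₀·e^(−t/τ) with ΔM₀ = 492.6 − 796.02 = −303.4 t.
At t = 1.78 yr, e^(−t/τ) = e^(−1.313) = 0.2689, so ΔM = −81.58 t and M = 796.02 − 81.58 = 714.44 t.

714 t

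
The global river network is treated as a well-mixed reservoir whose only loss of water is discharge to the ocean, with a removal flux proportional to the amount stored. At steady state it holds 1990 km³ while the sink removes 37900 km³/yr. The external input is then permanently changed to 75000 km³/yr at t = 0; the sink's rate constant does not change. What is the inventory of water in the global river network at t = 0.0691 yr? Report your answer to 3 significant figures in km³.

τ = M₀/F₀ = 1990/37900 = 0.05251 yr; rate constant k = 1/τ.
New steady state M_∞ = F₁/k = F₁·τ = 75000 × 0.05251 = 3938.0 km³.
M(t) = M_∞ + (M₀ − M_∞)·e^(−t/τ); t/τ = 0.0691/0.05251 = 1.316, so e^(−t/τ) = 0.2682.
M(t) = 3938.0 − 1948 × 0.2682 = 3415.5 km³.

3420 km³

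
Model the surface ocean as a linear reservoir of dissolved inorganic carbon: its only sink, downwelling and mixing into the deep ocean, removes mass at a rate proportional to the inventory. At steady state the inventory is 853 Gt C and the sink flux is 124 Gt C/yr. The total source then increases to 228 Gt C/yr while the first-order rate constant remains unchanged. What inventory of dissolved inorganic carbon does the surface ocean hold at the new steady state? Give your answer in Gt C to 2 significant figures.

1600 Gt C

Rate constant k = F/M = 124 / 853 = 0.1454 yr⁻¹.
At the new steady state, source = k·M_new ⇒ M_new = 228 / 0.1454 = 1568 Gt C.
(Equivalently M_new = M × F_new/F_old = 853 × 228/124.)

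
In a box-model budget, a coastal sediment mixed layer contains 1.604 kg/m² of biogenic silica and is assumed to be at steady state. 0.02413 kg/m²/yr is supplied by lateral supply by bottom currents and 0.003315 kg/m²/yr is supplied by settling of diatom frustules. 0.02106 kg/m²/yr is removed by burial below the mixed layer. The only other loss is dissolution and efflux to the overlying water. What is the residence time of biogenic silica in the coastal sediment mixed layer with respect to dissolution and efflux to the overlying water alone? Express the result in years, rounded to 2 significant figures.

250 yr

At steady state ΣF_in = ΣF_out.
ΣF_in = 0.02413 + 0.003315 = 0.027445 kg/m²/yr.
Dissolution and efflux to the overlying water flux = ΣF_in − (0.02106) = 0.027445 − 0.02106 = 0.006385 kg/m²/yr.
τ = M / F = 1.604 / 0.006385 = 251.2 yr.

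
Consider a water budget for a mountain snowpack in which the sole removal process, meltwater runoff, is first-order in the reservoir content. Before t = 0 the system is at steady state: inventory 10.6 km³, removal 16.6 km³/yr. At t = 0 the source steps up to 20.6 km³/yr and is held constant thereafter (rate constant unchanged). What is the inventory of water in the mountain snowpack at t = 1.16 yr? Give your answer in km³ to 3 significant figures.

The sink rate constant is k = F₀/M₀ = 16.6/10.6 = 1.566 yr⁻¹.
Solving dM/dt = F₁ − kM with M(0) = M₀ gives M(t) = F₁/k + (M₀ − F₁/k)·e^(−kt).
F₁/k = 20.6/1.566 = 13.154 km³; kt = 1.566 × 1.16 = 1.817, e^(−kt) = 0.1626.
M(1.16) = 13.154 + (10.6 − 13.154) × 0.1626 = 13.154 − 0.4153 = 12.739 km³.

12.7 km³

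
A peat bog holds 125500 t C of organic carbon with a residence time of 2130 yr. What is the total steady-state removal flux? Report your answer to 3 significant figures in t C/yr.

58.9 t C/yr

F = M / τ = 125500 / 2130 = 58.92 t C/yr.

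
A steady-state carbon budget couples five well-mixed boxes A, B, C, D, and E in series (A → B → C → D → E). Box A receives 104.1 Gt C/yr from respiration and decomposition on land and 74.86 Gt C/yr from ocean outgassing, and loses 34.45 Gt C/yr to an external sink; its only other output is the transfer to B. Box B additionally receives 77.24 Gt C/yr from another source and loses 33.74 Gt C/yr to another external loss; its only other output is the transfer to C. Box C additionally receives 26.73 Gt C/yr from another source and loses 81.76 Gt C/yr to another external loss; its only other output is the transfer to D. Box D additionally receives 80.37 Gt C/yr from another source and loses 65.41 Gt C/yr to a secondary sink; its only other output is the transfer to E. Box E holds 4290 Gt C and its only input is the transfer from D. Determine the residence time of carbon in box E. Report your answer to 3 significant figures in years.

Box A: F(A→B) = (104.1 + 74.86) − 34.45 = 144.51 Gt C/yr.
Box B: F(B→C) = (144.51 + 77.24) − 33.74 = 188.01 Gt C/yr.
Box C: F(C→D) = (188.01 + 26.73) − 81.76 = 132.98 Gt C/yr.
Box D: F(D→E) = (132.98 + 80.37) − 65.41 = 147.94 Gt C/yr.
Box E throughput = its input = 147.94 Gt C/yr; τ = 4290 / 147.94 = 29.00 yr.

29.0 yr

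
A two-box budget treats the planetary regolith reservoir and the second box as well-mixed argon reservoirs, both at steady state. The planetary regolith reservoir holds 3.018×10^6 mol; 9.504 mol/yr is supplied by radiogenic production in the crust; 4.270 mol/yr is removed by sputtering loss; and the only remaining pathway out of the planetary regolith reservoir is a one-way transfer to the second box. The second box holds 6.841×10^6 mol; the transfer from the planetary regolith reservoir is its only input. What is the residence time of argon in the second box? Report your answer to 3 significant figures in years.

1.31×10^6 yr

Balance the planetary regolith reservoir: ΣF_in = 9.5040 mol/yr.
Transfer to the second box = ΣF_in − (4.270) = 5.2340 mol/yr.
At steady state the output of the second box equals its input, 5.2340 mol/yr.
τ = M / F = 6.841×10^6 / 5.2340 = 1.307×10^6 yr.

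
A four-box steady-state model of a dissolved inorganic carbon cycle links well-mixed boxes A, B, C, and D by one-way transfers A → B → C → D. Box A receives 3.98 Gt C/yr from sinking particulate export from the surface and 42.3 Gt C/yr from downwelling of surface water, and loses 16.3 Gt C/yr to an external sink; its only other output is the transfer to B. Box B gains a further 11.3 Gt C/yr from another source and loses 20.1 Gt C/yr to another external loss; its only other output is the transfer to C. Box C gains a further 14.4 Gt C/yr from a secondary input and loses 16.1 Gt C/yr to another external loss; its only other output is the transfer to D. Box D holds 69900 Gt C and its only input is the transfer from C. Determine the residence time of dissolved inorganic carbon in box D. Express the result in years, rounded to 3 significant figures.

3590 yr

Box A: F(A→B) = (3.98 + 42.3) − 16.3 = 29.980 Gt C/yr.
Box B: F(B→C) = (29.980 + 11.3) − 20.1 = 21.180 Gt C/yr.
Box C: F(C→D) = (21.180 + 14.4) − 16.1 = 19.480 Gt C/yr.
Box D throughput = its input = 19.480 Gt C/yr; τ = 69900 / 19.480 = 3588 yr.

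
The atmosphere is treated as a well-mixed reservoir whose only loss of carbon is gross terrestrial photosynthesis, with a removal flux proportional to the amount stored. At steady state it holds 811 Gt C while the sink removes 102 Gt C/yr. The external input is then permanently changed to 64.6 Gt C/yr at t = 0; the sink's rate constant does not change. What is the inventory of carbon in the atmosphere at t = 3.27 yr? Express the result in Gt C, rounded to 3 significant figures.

τ = M₀/F₀ = 811/102 = 7.951 yr; rate constant k = 1/τ.
New steady state M_∞ = F₁/k = F₁·τ = 64.6 × 7.951 = 513.63 Gt C.
M(t) = M_∞ + (M₀ − M_∞)·e^(−t/τ); t/τ = 3.27/7.951 = 0.4113, so e^(−t/τ) = 0.6628.
M(t) = 513.63 + 297.4 × 0.6628 = 710.73 Gt C.

711 Gt C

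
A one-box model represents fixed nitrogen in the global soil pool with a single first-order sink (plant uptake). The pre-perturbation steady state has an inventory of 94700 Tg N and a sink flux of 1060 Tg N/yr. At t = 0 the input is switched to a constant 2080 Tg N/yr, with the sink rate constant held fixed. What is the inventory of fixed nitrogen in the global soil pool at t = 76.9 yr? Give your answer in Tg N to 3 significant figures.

147000 Tg N

Residence time τ = M₀/F₀ = 89.34 yr. The eventual steady state is M_∞ = M₀·(F₁/F₀) = 94700 × 2080/1060 = 185830 Tg N.
The anomaly ΔM(t) = M(t) − M_∞ decays as ΔM₀·e^(−t/τ) with ΔM₀ = 94700 − 185830 = −91130 Tg N.
At t = 76.9 yr, e^(−t/τ) = e^(−0.8608) = 0.4228, so ΔM = −38530 Tg N and M = 185830 − 38530 = 147290 Tg N.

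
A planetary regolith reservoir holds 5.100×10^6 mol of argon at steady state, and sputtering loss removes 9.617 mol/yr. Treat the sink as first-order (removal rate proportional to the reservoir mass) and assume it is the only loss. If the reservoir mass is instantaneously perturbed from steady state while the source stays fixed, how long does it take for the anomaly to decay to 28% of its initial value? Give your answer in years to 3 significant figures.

675000 yr

For a linear reservoir the anomaly decays as exp(−t/τ) with τ = M/F = 5.100×10^6/9.617 = 530300 yr.
exp(−t/τ) = 0.28 ⇒ t = −τ ln(0.28) = 530300 × 1.273 = 675100 yr.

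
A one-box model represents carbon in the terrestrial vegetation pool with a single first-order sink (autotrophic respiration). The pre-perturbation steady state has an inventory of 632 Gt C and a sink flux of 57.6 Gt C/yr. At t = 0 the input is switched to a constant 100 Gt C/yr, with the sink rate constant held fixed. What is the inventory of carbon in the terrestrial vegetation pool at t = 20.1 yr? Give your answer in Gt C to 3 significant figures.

1020 Gt C

The sink rate constant is k = F₀/M₀ = 57.6/632 = 0.09114 yr⁻¹.
Solving dM/dt = F₁ − kM with M(0) = M₀ gives M(t) = F₁/k + (M₀ − F₁/k)·e^(−kt).
F₁/k = 100/0.09114 = 1097.2 Gt C; kt = 0.09114 × 20.1 = 1.832, e^(−kt) = 0.1601.
M(20.1) = 1097.2 + (632 − 1097.2) × 0.1601 = 1097.2 − 74.49 = 1022.7 Gt C.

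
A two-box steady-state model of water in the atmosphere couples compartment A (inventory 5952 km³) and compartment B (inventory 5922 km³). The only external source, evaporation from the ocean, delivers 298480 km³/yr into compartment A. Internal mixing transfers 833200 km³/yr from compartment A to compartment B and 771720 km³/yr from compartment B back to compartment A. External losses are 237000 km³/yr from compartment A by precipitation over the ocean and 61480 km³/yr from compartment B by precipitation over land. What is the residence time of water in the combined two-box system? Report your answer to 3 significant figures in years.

Treat the two boxes together as one reservoir: the mixing fluxes between them are internal recycling, so τ = ΣM / Σ(external losses).
M_total = 5952 + 5922 = 11874 km³.
ΣF_external_out = 237000 + 61480 = 298480 km³/yr.
τ = M_total / ΣF_ext = 11874 / 298480 = 0.03978 yr.

0.0398 yr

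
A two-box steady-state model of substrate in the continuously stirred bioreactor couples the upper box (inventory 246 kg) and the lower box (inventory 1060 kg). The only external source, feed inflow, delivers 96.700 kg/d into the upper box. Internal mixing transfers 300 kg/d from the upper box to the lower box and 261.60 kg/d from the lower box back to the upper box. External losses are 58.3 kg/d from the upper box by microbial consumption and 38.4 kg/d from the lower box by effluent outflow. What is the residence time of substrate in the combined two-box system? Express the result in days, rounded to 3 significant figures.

13.5 d

For the system as a whole, the A↔B exchange is internal and contributes nothing to the throughput; only the external sinks remove mass.
M_total = 246 + 1060 = 1306.0 kg.
ΣF_external_out = 58.3 + 38.4 = 96.700 kg/d.
τ = M_total / ΣF_ext = 1306.0 / 96.700 = 13.51 d.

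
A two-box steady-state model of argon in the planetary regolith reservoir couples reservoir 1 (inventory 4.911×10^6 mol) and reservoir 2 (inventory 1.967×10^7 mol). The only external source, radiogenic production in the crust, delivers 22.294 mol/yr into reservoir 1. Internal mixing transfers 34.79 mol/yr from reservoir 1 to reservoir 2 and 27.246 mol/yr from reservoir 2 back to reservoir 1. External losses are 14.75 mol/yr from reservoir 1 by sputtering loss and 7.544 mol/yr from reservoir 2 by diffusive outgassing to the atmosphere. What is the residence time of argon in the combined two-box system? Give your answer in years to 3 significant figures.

Residence time in the combined system uses the total inventory and the total *external* removal — internal exchanges between the two boxes cancel.
M_total = 4.911×10^6 + 1.967×10^7 = 2.4581×10^7 mol.
ΣF_external_out = 14.75 + 7.544 = 22.294 mol/yr.
τ = M_total / ΣF_ext = 2.4581×10^7 / 22.294 = 1.103×10^6 yr.

1.10×10^6 yr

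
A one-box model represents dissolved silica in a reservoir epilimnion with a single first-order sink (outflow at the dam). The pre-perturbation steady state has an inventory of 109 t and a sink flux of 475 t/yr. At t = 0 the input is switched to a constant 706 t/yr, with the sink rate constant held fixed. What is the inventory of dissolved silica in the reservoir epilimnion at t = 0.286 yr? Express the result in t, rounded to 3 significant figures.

147 t

Residence time τ = M₀/F₀ = 0.2295 yr. The eventual steady state is M_∞ = M₀·(F₁/F₀) = 109 × 706/475 = 162.01 t.
The anomaly ΔM(t) = M(t) − M_∞ decays as ΔM₀·e^(−t/τ) with ΔM₀ = 109 − 162.01 = −53.01 t.
At t = 0.286 yr, e^(−t/τ) = e^(−1.246) = 0.2876, so ΔM = −15.24 t and M = 162.01 − 15.24 = 146.77 t.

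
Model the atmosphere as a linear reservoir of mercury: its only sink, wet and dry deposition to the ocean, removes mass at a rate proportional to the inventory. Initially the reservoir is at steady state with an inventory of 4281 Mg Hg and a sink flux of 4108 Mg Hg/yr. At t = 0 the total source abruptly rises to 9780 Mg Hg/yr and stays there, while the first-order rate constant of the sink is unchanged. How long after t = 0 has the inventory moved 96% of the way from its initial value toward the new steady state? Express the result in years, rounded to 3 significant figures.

3.35 yr

τ = M₀/F₀ = 4281/4108 = 1.042 yr.
The remaining gap fraction is e^(−t/τ); 96% covered ⇒ e^(−t/τ) = 0.0400.
t = −τ ln(0.0400) = 1.042 × 3.219 = 3.354 yr.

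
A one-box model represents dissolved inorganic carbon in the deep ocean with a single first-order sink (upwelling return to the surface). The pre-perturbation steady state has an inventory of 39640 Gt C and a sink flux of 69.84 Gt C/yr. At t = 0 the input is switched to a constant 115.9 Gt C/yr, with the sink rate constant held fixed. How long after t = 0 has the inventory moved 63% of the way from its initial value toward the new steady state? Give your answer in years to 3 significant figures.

τ = M₀/F₀ = 39640/69.84 = 567.6 yr.
The remaining gap fraction is e^(−t/τ); 63% covered ⇒ e^(−t/τ) = 0.370.
t = −τ ln(0.370) = 567.6 × 0.9943 = 564.3 yr.

564 yr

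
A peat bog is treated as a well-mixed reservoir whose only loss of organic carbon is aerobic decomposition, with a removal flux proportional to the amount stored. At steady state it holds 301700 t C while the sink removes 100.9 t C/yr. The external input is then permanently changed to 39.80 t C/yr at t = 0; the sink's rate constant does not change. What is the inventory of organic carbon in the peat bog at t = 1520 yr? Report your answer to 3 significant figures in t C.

229000 t C

Residence time τ = M₀/F₀ = 2990 yr. The eventual steady state is M_∞ = M₀·(F₁/F₀) = 301700 × 39.80/100.9 = 119010 t C.
The anomaly ΔM(t) = M(t) − M_∞ decays as ΔM₀·e^(−t/τ) with ΔM₀ = 301700 − 119010 = 182700 t C.
At t = 1520 yr, e^(−t/τ) = e^(−0.5083) = 0.6015, so ΔM = 109900 t C and M = 119010 + 109900 = 228890 t C.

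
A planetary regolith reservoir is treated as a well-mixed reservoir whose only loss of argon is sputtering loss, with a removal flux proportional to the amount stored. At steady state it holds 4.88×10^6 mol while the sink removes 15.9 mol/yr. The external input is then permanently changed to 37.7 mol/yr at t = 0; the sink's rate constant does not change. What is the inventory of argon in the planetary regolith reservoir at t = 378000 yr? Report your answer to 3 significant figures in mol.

9.62×10^6 mol

τ = M₀/F₀ = 4.88×10^6/15.9 = 306900 yr; rate constant k = 1/τ.
New steady state M_∞ = F₁/k = F₁·τ = 37.7 × 306900 = 1.1571×10^7 mol.
M(t) = M_∞ + (M₀ − M_∞)·e^(−t/τ); t/τ = 378000/306900 = 1.232, so e^(−t/τ) = 0.2918.
M(t) = 1.1571×10^7 − 6.691×10^6 × 0.2918 = 9.6183×10^6 mol.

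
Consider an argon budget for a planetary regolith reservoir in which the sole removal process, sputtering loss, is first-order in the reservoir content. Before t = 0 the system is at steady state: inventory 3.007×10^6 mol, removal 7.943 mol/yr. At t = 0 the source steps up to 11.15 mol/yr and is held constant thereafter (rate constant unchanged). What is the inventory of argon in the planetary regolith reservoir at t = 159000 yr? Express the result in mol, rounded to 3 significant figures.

3.42×10^6 mol

τ = M₀/F₀ = 3.007×10^6/7.943 = 378600 yr; rate constant k = 1/τ.
New steady state M_∞ = F₁/k = F₁·τ = 11.15 × 378600 = 4.2211×10^6 mol.
M(t) = M_∞ + (M₀ − M_∞)·e^(−t/τ); t/τ = 159000/378600 = 0.4200, so e^(−t/τ) = 0.6570.
M(t) = 4.2211×10^6 − 1.214×10^6 × 0.6570 = 3.4234×10^6 mol.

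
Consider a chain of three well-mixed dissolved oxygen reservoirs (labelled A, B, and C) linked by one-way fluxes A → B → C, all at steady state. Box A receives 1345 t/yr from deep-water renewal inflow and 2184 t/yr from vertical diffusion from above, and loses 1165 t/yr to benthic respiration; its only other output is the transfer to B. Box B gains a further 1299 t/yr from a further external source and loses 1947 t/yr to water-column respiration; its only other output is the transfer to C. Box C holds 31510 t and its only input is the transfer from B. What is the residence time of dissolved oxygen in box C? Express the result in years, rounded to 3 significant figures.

Box A: F(A→B) = (1345 + 2184) − 1165 = 2364.0 t/yr.
Box B: F(B→C) = (2364.0 + 1299) − 1947 = 1716.0 t/yr.
Box C throughput = its input = 1716.0 t/yr; τ = 31510 / 1716.0 = 18.36 yr.

18.4 yr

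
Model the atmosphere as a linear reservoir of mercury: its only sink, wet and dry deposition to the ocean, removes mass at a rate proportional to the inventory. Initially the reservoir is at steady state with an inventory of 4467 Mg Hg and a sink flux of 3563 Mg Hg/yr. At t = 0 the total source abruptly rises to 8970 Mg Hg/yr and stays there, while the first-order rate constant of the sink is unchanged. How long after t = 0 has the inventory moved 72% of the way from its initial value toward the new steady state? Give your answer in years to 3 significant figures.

1.60 yr

τ = M₀/F₀ = 4467/3563 = 1.254 yr.
The remaining gap fraction is e^(−t/τ); 72% covered ⇒ e^(−t/τ) = 0.280.
t = −τ ln(0.280) = 1.254 × 1.273 = 1.596 yr.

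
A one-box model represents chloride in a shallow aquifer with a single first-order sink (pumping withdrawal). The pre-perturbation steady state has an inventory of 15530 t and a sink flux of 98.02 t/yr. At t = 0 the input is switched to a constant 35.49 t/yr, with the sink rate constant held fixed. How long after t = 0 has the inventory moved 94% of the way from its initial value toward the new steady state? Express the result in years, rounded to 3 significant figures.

τ = M₀/F₀ = 15530/98.02 = 158.4 yr.
The remaining gap fraction is e^(−t/τ); 94% covered ⇒ e^(−t/τ) = 0.0600.
t = −τ ln(0.0600) = 158.4 × 2.813 = 445.7 yr.

446 yr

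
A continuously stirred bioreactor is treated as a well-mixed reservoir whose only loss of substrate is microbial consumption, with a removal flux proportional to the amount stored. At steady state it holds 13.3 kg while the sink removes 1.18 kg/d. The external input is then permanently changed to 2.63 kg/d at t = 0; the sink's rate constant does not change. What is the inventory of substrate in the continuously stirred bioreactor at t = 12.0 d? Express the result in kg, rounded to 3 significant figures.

τ = M₀/F₀ = 13.3/1.18 = 11.27 d; rate constant k = 1/τ.
New steady state M_∞ = F₁/k = F₁·τ = 2.63 × 11.27 = 29.643 kg.
M(t) = M_∞ + (M₀ − M_∞)·e^(−t/τ); t/τ = 12.0/11.27 = 1.065, so e^(−t/τ) = 0.3448.
M(t) = 29.643 − 16.34 × 0.3448 = 24.007 kg.

24.0 kg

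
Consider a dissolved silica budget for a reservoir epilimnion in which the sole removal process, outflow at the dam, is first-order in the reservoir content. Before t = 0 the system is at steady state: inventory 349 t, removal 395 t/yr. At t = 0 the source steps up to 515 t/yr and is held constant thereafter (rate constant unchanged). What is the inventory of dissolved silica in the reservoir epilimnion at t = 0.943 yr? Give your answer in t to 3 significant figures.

419 t

τ = M₀/F₀ = 349/395 = 0.8835 yr; rate constant k = 1/τ.
New steady state M_∞ = F₁/k = F₁·τ = 515 × 0.8835 = 455.03 t.
M(t) = M_∞ + (M₀ − M_∞)·e^(−t/τ); t/τ = 0.943/0.8835 = 1.067, so e^(−t/τ) = 0.3439.
M(t) = 455.03 − 106.0 × 0.3439 = 418.56 t.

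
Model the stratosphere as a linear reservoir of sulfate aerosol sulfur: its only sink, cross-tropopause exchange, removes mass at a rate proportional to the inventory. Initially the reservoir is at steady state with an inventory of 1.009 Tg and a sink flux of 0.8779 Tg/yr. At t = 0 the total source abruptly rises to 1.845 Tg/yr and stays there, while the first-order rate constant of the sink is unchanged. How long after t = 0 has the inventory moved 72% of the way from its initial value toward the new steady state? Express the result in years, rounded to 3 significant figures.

1.46 yr

τ = M₀/F₀ = 1.009/0.8779 = 1.149 yr.
The remaining gap fraction is e^(−t/τ); 72% covered ⇒ e^(−t/τ) = 0.280.
t = −τ ln(0.280) = 1.149 × 1.273 = 1.463 yr.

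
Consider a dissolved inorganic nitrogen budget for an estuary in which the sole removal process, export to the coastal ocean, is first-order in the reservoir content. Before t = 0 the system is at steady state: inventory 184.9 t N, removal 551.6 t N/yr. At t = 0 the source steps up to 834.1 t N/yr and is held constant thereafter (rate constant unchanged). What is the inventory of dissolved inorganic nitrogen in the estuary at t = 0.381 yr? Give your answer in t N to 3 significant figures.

249 t N

Residence time τ = M₀/F₀ = 0.3352 yr. The eventual steady state is M_∞ = M₀·(F₁/F₀) = 184.9 × 834.1/551.6 = 279.60 t N.
The anomaly ΔM(t) = M(t) − M_∞ decays as ΔM₀·e^(−t/τ) with ΔM₀ = 184.9 − 279.60 = −94.70 t N.
At t = 0.381 yr, e^(−t/τ) = e^(−1.137) = 0.3209, so ΔM = −30.39 t N and M = 279.60 − 30.39 = 249.21 t N.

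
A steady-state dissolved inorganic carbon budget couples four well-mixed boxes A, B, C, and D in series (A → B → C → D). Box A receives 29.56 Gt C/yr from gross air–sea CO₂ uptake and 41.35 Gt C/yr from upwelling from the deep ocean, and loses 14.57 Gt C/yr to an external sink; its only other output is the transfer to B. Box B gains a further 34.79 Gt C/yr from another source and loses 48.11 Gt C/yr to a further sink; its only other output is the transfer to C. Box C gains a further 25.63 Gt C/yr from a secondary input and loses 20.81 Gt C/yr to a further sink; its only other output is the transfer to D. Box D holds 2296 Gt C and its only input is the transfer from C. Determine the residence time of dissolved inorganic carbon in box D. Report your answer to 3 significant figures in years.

48.0 yr

Box A: F(A→B) = (29.56 + 41.35) − 14.57 = 56.340 Gt C/yr.
Box B: F(B→C) = (56.340 + 34.79) − 48.11 = 43.020 Gt C/yr.
Box C: F(C→D) = (43.020 + 25.63) − 20.81 = 47.840 Gt C/yr.
Box D throughput = its input = 47.840 Gt C/yr; τ = 2296 / 47.840 = 47.99 yr.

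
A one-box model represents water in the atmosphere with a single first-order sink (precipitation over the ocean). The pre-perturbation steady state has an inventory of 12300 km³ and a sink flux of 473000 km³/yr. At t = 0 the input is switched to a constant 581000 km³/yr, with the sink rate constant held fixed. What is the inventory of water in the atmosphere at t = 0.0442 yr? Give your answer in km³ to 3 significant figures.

Residence time τ = M₀/F₀ = 0.02600 yr. The eventual steady state is M_∞ = M₀·(F₁/F₀) = 12300 × 581000/473000 = 15108 km³.
The anomaly ΔM(t) = M(t) − M_∞ decays as ΔM₀·e^(−t/τ) with ΔM₀ = 12300 − 15108 = −2808 km³.
At t = 0.0442 yr, e^(−t/τ) = e^(−1.700) = 0.1827, so ΔM = −513.2 km³ and M = 15108 − 513.2 = 14595 km³.

14600 km³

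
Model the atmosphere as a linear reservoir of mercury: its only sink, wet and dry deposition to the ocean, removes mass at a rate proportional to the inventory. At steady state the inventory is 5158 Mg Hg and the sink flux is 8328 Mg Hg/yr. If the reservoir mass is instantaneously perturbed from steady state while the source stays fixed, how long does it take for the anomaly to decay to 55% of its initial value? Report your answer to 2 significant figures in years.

For a linear reservoir the anomaly decays as exp(−t/τ) with τ = M/F = 5158/8328 = 0.6194 yr.
exp(−t/τ) = 0.55 ⇒ t = −τ ln(0.55) = 0.6194 × 0.5978 = 0.3703 yr.

0.37 yr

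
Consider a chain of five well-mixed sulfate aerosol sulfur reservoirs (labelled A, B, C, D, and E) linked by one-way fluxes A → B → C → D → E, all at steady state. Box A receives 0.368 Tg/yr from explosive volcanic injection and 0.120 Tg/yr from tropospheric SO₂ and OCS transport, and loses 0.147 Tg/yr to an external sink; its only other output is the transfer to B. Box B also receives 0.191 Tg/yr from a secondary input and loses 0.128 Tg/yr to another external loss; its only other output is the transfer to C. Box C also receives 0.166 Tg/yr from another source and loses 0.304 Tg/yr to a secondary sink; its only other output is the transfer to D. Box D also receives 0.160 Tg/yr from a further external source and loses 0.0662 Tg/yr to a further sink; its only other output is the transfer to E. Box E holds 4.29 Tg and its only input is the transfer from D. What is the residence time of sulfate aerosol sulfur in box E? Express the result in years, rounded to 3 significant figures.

11.9 yr

Box A: F(A→B) = (0.368 + 0.120) − 0.147 = 0.34100 Tg/yr.
Box B: F(B→C) = (0.34100 + 0.191) − 0.128 = 0.40400 Tg/yr.
Box C: F(C→D) = (0.40400 + 0.166) − 0.304 = 0.26600 Tg/yr.
Box D: F(D→E) = (0.26600 + 0.160) − 0.0662 = 0.35980 Tg/yr.
Box E throughput = its input = 0.35980 Tg/yr; τ = 4.29 / 0.35980 = 11.92 yr.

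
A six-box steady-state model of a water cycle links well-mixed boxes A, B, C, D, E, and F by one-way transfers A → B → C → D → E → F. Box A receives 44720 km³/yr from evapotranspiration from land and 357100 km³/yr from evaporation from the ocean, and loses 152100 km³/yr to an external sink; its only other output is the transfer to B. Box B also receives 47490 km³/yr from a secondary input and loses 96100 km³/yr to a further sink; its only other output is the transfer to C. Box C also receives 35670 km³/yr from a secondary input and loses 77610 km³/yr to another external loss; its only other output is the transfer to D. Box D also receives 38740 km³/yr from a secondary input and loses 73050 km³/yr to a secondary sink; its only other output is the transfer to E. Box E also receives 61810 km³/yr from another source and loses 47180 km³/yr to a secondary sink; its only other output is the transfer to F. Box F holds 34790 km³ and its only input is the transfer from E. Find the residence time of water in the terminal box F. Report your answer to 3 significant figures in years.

0.249 yr

Box A: F(A→B) = (44720 + 357100) − 152100 = 249720 km³/yr.
Box B: F(B→C) = (249720 + 47490) − 96100 = 201110 km³/yr.
Box C: F(C→D) = (201110 + 35670) − 77610 = 159170 km³/yr.
Box D: F(D→E) = (159170 + 38740) − 73050 = 124860 km³/yr.
Box E: F(E→F) = (124860 + 61810) − 47180 = 139490 km³/yr.
Box F throughput = its input = 139490 km³/yr; τ = 34790 / 139490 = 0.2494 yr.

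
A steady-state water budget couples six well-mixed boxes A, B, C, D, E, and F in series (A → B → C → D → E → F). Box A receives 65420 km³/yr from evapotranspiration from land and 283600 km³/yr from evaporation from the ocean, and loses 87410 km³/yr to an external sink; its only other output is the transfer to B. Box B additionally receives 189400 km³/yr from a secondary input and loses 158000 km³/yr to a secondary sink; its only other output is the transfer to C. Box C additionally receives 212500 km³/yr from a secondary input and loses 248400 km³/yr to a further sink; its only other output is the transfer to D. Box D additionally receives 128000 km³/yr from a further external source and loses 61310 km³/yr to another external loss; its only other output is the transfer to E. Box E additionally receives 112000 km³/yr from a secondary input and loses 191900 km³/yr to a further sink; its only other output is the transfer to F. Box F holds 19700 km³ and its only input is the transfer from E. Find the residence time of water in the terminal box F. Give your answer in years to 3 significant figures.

0.0808 yr

Box A: F(A→B) = (65420 + 283600) − 87410 = 261610 km³/yr.
Box B: F(B→C) = (261610 + 189400) − 158000 = 293010 km³/yr.
Box C: F(C→D) = (293010 + 212500) − 248400 = 257110 km³/yr.
Box D: F(D→E) = (257110 + 128000) − 61310 = 323800 km³/yr.
Box E: F(E→F) = (323800 + 112000) − 191900 = 243900 km³/yr.
Box F throughput = its input = 243900 km³/yr; τ = 19700 / 243900 = 0.08077 yr.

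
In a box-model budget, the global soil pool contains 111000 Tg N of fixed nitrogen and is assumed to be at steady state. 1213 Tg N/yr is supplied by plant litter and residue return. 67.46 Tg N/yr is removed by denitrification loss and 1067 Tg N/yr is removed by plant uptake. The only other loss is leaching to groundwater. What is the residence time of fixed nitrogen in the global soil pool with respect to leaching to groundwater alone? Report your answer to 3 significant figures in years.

At steady state ΣF_in = ΣF_out.
ΣF_in = 1213.0 Tg N/yr.
Leaching to groundwater flux = ΣF_in − (67.46 + 1067) = 1213.0 − 1134 = 78.54 Tg N/yr.
τ = M / F = 111000 / 78.54 = 1413 yr.

1410 yr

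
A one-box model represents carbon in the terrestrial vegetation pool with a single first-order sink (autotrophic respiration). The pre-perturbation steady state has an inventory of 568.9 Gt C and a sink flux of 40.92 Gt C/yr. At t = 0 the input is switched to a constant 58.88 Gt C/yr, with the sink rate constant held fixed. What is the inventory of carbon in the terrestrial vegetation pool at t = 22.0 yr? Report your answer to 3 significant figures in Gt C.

τ = M₀/F₀ = 568.9/40.92 = 13.90 yr; rate constant k = 1/τ.
New steady state M_∞ = F₁/k = F₁·τ = 58.88 × 13.90 = 818.59 Gt C.
M(t) = M_∞ + (M₀ − M_∞)·e^(−t/τ); t/τ = 22.0/13.90 = 1.582, so e^(−t/τ) = 0.2055.
M(t) = 818.59 − 249.7 × 0.2055 = 767.29 Gt C.

767 Gt C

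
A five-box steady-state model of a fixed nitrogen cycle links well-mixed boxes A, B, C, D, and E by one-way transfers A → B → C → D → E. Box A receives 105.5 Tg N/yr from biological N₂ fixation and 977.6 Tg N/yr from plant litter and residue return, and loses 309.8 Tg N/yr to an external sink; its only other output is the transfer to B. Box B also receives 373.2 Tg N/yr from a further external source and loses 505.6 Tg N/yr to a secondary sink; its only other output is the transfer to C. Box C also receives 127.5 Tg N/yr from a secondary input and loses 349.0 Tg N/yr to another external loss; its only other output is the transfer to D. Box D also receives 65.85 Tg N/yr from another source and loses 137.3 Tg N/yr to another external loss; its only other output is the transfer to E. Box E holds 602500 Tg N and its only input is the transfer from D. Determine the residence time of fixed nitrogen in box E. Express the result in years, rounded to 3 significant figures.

1730 yr

Box A: F(A→B) = (105.5 + 977.6) − 309.8 = 773.30 Tg N/yr.
Box B: F(B→C) = (773.30 + 373.2) − 505.6 = 640.90 Tg N/yr.
Box C: F(C→D) = (640.90 + 127.5) − 349.0 = 419.40 Tg N/yr.
Box D: F(D→E) = (419.40 + 65.85) − 137.3 = 347.95 Tg N/yr.
Box E throughput = its input = 347.95 Tg N/yr; τ = 602500 / 347.95 = 1732 yr.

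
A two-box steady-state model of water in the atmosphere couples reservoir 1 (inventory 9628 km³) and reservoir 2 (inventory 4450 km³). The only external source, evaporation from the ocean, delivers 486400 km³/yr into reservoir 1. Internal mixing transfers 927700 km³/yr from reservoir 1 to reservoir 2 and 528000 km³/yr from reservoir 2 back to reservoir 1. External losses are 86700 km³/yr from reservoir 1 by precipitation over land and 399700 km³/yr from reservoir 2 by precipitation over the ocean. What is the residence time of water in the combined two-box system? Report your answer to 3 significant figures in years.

Treat the two boxes together as one reservoir: the mixing fluxes between them are internal recycling, so τ = ΣM / Σ(external losses).
M_total = 9628 + 4450 = 14078 km³.
ΣF_external_out = 86700 + 399700 = 486400 km³/yr.
τ = M_total / ΣF_ext = 14078 / 486400 = 0.02894 yr.

0.0289 yr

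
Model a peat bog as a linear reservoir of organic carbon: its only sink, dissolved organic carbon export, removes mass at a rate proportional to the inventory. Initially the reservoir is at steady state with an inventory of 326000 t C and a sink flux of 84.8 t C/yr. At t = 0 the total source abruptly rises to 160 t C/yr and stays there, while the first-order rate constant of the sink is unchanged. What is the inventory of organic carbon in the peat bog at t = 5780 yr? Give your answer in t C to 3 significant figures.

551000 t C

The sink rate constant is k = F₀/M₀ = 84.8/326000 = 0.0002601 yr⁻¹.
Solving dM/dt = F₁ − kM with M(0) = M₀ gives M(t) = F₁/k + (M₀ − F₁/k)·e^(−kt).
F₁/k = 160/0.0002601 = 615090 t C; kt = 0.0002601 × 5780 = 1.504, e^(−kt) = 0.2223.
M(5780) = 615090 + (326000 − 615090) × 0.2223 = 615090 − 64280 = 550810 t C.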